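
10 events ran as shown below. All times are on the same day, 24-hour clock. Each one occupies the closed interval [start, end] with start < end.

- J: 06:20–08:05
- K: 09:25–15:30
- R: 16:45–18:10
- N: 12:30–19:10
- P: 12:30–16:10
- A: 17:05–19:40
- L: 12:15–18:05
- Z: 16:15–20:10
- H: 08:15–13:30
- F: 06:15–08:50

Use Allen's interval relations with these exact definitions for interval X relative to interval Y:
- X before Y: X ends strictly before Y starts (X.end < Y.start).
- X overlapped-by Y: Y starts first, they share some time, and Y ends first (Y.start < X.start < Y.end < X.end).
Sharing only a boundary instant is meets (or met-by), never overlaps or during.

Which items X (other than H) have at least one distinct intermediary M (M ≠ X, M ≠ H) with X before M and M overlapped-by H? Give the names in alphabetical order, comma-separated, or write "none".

Target H = [08:15, 13:30].
Intermediaries M with M overlapped-by H: K, L, N, P.
Via K — items with X before K: F, J.
Via L — items with X before L: F, J.
Via N — items with X before N: F, J.
Via P — items with X before P: F, J.
Union: F, J.

F, J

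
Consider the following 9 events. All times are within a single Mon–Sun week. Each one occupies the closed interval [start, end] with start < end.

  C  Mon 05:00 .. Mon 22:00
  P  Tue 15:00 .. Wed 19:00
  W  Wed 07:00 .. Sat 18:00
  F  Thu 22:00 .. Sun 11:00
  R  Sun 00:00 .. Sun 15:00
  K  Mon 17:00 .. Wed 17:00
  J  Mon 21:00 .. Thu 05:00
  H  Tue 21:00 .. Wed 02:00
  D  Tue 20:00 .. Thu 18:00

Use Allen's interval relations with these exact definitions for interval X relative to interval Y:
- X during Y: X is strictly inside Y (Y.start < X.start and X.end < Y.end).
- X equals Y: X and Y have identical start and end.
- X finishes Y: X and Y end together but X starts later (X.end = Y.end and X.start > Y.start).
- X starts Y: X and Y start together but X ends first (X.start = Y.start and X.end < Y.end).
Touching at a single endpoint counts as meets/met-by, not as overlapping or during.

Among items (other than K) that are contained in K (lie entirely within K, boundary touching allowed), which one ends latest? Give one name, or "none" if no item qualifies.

Target K = [Mon 17:00, Wed 17:00].
C [Mon 05:00, Mon 22:00] → overlaps → excluded.
D [Tue 20:00, Thu 18:00] → overlapped-by → excluded.
F [Thu 22:00, Sun 11:00] → after → excluded.
H [Tue 21:00, Wed 02:00] → during → candidate.
J [Mon 21:00, Thu 05:00] → overlapped-by → excluded.
P [Tue 15:00, Wed 19:00] → overlapped-by → excluded.
R [Sun 00:00, Sun 15:00] → after → excluded.
W [Wed 07:00, Sat 18:00] → overlapped-by → excluded.
Among candidates, latest end is Wed 02:00 → H.

H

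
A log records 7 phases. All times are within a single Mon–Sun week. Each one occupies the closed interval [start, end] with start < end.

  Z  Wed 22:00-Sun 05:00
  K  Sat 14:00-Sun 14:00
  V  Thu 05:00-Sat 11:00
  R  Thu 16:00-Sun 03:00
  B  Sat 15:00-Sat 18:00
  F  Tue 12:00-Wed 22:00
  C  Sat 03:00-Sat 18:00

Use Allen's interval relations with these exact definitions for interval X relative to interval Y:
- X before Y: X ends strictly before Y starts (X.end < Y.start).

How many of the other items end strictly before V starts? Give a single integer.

1

Target V = [Thu 05:00, Sat 11:00].
B [Sat 15:00, Sat 18:00] → after → no.
C [Sat 03:00, Sat 18:00] → overlapped-by → no.
F [Tue 12:00, Wed 22:00] → before → counts.
K [Sat 14:00, Sun 14:00] → after → no.
R [Thu 16:00, Sun 03:00] → overlapped-by → no.
Z [Wed 22:00, Sun 05:00] → contains → no.
Total: 1.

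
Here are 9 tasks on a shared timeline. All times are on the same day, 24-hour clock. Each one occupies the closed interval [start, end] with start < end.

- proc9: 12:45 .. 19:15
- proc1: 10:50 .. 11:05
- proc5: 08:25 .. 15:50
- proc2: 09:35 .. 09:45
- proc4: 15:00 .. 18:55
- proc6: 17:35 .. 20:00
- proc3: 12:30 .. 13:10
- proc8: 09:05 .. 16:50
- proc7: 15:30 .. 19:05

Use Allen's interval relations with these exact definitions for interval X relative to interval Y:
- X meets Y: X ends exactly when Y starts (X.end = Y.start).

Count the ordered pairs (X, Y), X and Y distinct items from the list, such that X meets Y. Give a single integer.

0

Checking all 72 ordered pairs for relation 'meets'; matching pairs in alphabetical order:
No pair satisfies it.
Count: 0.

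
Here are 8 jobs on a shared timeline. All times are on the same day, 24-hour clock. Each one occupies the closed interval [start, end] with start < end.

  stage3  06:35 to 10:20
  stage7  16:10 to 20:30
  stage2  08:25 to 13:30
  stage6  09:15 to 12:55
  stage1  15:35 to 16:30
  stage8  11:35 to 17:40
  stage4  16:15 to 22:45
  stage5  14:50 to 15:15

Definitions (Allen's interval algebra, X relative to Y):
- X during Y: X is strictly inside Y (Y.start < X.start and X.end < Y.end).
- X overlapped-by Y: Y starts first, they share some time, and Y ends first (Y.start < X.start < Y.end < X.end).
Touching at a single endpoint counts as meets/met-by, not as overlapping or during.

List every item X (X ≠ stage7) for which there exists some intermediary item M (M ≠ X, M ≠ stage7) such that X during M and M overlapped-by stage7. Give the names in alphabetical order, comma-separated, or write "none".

none

Target stage7 = [16:10, 20:30].
Intermediaries M with M overlapped-by stage7: stage4.
Via stage4 — items with X during stage4: none.
Union: none.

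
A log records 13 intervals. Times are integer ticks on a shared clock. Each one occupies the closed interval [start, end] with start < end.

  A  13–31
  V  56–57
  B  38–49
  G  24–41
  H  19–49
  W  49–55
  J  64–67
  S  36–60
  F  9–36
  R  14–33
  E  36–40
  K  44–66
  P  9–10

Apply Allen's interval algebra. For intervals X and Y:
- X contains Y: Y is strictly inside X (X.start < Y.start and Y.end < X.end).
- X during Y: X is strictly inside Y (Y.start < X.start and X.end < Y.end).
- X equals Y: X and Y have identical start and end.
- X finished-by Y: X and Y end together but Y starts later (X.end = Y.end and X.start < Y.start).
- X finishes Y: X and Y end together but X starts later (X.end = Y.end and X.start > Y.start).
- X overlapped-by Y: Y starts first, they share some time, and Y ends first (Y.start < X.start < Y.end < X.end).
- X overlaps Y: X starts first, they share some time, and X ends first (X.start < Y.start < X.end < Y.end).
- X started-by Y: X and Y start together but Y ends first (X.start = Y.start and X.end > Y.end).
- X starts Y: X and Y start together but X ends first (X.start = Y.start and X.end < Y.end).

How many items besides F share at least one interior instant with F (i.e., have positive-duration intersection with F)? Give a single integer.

Target F = [9, 36].
A [13, 31] → during → counts.
B [38, 49] → after → no.
E [36, 40] → met-by → no.
G [24, 41] → overlapped-by → counts.
H [19, 49] → overlapped-by → counts.
J [64, 67] → after → no.
K [44, 66] → after → no.
P [9, 10] → starts → counts.
R [14, 33] → during → counts.
S [36, 60] → met-by → no.
V [56, 57] → after → no.
W [49, 55] → after → no.
Total: 5.

5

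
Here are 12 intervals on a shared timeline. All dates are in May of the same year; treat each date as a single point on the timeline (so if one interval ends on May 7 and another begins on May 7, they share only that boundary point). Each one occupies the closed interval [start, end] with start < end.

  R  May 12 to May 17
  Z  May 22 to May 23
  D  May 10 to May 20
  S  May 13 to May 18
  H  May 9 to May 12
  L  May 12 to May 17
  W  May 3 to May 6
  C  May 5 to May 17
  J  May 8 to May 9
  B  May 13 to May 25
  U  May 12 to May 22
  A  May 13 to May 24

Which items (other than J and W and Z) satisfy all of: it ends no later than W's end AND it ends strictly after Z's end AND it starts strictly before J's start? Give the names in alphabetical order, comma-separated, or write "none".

none

Conditions: its end is no later than W's end (X.end <= May 6) AND its end is strictly after Z's end (X.end > May 23) AND its start is strictly before J's start (X.start < May 8).
A: end May 24 <= May 6? ✗; end May 24 > May 23? ✓; start May 13 < May 8? ✗ → no.
B: end May 25 <= May 6? ✗; end May 25 > May 23? ✓; start May 13 < May 8? ✗ → no.
C: end May 17 <= May 6? ✗; end May 17 > May 23? ✗; start May 5 < May 8? ✓ → no.
D: end May 20 <= May 6? ✗; end May 20 > May 23? ✗; start May 10 < May 8? ✗ → no.
H: end May 12 <= May 6? ✗; end May 12 > May 23? ✗; start May 9 < May 8? ✗ → no.
L: end May 17 <= May 6? ✗; end May 17 > May 23? ✗; start May 12 < May 8? ✗ → no.
R: end May 17 <= May 6? ✗; end May 17 > May 23? ✗; start May 12 < May 8? ✗ → no.
S: end May 18 <= May 6? ✗; end May 18 > May 23? ✗; start May 13 < May 8? ✗ → no.
U: end May 22 <= May 6? ✗; end May 22 > May 23? ✗; start May 12 < May 8? ✗ → no.
Result: none.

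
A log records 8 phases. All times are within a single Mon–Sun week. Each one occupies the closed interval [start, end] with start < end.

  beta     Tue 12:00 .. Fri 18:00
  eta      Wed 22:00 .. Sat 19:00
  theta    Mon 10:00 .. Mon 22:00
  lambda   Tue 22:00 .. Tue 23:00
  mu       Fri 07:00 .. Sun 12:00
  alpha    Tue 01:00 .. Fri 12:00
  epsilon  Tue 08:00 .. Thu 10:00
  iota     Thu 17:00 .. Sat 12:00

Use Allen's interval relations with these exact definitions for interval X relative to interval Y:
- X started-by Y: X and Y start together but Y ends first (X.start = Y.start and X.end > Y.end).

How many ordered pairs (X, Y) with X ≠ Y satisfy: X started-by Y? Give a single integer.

Checking all 56 ordered pairs for relation 'started-by'; matching pairs in alphabetical order:
No pair satisfies it.
Count: 0.

0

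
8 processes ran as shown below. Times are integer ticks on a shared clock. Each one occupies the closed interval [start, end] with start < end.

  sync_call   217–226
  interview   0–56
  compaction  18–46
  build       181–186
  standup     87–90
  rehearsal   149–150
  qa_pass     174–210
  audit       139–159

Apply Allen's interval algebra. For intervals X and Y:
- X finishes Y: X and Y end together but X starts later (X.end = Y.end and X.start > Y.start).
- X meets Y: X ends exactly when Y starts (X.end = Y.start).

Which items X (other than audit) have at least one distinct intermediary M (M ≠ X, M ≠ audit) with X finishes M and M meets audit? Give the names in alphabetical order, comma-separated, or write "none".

Target audit = [139, 159].
Intermediaries M with M meets audit: none.
Union: none.

none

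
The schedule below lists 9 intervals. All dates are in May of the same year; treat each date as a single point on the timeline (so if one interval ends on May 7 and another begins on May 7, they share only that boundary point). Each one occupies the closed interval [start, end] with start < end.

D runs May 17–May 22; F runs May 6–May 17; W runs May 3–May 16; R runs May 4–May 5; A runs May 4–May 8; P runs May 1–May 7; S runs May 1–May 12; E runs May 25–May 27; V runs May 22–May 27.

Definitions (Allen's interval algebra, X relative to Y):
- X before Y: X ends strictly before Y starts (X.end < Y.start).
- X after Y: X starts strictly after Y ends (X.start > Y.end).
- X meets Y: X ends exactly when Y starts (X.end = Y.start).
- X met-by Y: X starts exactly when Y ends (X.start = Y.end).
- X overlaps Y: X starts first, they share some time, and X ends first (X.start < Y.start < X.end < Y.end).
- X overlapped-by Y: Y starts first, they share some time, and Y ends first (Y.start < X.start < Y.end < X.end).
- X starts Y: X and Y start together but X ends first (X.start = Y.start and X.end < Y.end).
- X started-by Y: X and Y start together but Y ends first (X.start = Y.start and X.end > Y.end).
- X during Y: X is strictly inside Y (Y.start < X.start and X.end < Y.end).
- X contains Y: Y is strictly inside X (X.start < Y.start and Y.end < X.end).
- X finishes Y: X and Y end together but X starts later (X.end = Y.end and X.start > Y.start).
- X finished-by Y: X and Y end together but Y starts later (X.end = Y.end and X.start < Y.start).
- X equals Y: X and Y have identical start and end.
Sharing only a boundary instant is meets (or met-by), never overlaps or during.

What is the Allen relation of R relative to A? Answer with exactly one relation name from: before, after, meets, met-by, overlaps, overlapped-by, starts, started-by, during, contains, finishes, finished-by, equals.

starts

R = [May 4, May 5]; A = [May 4, May 8].
Compare endpoints: R.start = A.start, R.start < A.end, R.end > A.start, R.end < A.end.
That pattern is 'starts'.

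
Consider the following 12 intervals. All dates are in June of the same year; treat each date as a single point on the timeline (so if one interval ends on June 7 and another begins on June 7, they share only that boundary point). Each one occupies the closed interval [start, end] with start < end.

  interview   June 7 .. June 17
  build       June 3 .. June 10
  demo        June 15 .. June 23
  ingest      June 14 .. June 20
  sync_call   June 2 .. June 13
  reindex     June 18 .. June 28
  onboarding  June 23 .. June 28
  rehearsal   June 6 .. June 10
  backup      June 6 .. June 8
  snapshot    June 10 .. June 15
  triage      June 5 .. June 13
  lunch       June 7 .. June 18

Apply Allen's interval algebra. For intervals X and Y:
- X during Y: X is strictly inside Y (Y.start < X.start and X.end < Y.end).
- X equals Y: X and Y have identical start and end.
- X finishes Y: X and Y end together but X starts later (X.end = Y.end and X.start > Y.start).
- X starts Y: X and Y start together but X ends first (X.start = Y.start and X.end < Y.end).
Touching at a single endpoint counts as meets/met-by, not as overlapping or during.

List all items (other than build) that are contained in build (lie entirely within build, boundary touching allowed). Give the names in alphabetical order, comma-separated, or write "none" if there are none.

Target build = [June 3, June 10].
backup [June 6, June 8] → during → yes.
demo [June 15, June 23] → after → no.
ingest [June 14, June 20] → after → no.
interview [June 7, June 17] → overlapped-by → no.
lunch [June 7, June 18] → overlapped-by → no.
onboarding [June 23, June 28] → after → no.
rehearsal [June 6, June 10] → finishes → yes.
reindex [June 18, June 28] → after → no.
snapshot [June 10, June 15] → met-by → no.
sync_call [June 2, June 13] → contains → no.
triage [June 5, June 13] → overlapped-by → no.
Result: backup, rehearsal.

backup, rehearsal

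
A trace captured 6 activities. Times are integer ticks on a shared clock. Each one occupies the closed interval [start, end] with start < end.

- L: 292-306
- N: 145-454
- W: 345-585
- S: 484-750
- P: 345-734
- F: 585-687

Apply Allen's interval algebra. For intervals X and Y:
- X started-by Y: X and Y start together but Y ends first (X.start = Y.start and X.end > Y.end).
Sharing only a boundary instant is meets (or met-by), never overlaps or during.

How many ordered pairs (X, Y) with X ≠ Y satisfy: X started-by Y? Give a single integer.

1

Checking all 30 ordered pairs for relation 'started-by'; matching pairs in alphabetical order:
(P, W): P started-by W ✓
Count: 1.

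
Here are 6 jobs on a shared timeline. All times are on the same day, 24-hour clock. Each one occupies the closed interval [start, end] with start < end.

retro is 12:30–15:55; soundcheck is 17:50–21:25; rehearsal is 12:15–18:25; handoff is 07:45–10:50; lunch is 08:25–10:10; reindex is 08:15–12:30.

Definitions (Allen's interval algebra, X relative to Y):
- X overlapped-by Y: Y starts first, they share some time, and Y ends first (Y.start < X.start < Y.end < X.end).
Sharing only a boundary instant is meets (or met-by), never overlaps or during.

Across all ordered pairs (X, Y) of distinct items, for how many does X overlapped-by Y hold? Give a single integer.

3

Checking all 30 ordered pairs for relation 'overlapped-by'; matching pairs in alphabetical order:
(rehearsal, reindex): rehearsal overlapped-by reindex ✓
(reindex, handoff): reindex overlapped-by handoff ✓
(soundcheck, rehearsal): soundcheck overlapped-by rehearsal ✓
Count: 3.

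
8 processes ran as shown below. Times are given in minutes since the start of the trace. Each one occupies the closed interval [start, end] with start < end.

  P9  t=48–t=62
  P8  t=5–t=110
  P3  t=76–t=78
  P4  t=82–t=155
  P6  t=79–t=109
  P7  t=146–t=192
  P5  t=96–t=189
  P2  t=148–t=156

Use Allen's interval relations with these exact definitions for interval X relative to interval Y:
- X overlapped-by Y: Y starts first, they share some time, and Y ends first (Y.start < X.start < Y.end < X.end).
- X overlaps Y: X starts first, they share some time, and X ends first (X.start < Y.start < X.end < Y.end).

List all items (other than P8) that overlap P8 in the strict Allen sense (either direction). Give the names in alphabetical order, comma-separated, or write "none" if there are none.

Target P8 = [t=5, t=110].
P2 [t=148, t=156] → after → no.
P3 [t=76, t=78] → during → no.
P4 [t=82, t=155] → overlapped-by → yes.
P5 [t=96, t=189] → overlapped-by → yes.
P6 [t=79, t=109] → during → no.
P7 [t=146, t=192] → after → no.
P9 [t=48, t=62] → during → no.
Result: P4, P5.

P4, P5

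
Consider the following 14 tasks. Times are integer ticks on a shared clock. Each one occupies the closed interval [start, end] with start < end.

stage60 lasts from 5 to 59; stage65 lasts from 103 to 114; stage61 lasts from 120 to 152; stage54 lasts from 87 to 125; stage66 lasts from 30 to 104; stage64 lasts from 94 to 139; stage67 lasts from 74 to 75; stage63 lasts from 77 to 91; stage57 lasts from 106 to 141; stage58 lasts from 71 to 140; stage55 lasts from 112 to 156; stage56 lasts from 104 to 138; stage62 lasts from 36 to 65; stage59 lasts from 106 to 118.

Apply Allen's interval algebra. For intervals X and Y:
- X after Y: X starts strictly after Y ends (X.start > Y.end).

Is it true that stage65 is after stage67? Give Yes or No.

stage65 = [103, 114], stage67 = [74, 75].
Actual relation of stage65 to stage67: after.
Asked whether 'after' holds → Yes.

Yes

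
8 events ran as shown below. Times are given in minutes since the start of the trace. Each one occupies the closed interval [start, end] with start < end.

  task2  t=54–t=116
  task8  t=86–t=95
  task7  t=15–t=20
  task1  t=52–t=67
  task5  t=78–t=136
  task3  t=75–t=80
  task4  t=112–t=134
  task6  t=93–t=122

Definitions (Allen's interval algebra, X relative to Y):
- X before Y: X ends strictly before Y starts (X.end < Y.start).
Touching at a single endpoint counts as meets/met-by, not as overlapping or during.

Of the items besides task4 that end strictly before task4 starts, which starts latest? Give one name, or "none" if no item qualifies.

task8

Target task4 = [t=112, t=134].
task1 [t=52, t=67] → before → candidate.
task2 [t=54, t=116] → overlaps → excluded.
task3 [t=75, t=80] → before → candidate.
task5 [t=78, t=136] → contains → excluded.
task6 [t=93, t=122] → overlaps → excluded.
task7 [t=15, t=20] → before → candidate.
task8 [t=86, t=95] → before → candidate.
Among candidates, latest start is t=86 → task8.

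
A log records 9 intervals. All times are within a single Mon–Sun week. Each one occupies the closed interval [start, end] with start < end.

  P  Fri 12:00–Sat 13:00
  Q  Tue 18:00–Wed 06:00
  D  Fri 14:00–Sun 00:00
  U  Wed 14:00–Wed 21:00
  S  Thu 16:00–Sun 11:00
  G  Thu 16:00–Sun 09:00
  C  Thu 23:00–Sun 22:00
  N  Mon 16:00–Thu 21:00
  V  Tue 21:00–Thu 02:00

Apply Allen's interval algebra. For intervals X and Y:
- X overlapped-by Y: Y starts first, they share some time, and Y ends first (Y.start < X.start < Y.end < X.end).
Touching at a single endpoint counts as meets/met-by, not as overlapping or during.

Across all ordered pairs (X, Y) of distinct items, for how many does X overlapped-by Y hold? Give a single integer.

6

Checking all 72 ordered pairs for relation 'overlapped-by'; matching pairs in alphabetical order:
(C, G): C overlapped-by G ✓
(C, S): C overlapped-by S ✓
(D, P): D overlapped-by P ✓
(G, N): G overlapped-by N ✓
(S, N): S overlapped-by N ✓
(V, Q): V overlapped-by Q ✓
Count: 6.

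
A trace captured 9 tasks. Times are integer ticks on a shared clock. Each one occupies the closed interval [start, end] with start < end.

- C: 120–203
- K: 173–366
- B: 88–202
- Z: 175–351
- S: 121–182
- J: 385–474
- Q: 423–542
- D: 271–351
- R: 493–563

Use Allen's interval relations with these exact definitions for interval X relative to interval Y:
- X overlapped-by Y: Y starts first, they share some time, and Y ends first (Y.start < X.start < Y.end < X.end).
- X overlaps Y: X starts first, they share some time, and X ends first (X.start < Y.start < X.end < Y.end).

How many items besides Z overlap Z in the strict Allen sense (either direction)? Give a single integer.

Target Z = [175, 351].
B [88, 202] → overlaps → counts.
C [120, 203] → overlaps → counts.
D [271, 351] → finishes → no.
J [385, 474] → after → no.
K [173, 366] → contains → no.
Q [423, 542] → after → no.
R [493, 563] → after → no.
S [121, 182] → overlaps → counts.
Total: 3.

3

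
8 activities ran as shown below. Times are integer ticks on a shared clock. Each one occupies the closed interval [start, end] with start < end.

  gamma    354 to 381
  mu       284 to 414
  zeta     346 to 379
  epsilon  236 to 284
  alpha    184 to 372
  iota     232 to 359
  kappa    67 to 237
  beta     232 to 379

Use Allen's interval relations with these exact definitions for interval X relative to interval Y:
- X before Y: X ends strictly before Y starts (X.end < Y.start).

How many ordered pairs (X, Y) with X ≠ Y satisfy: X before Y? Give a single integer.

Checking all 56 ordered pairs for relation 'before'; matching pairs in alphabetical order:
(epsilon, gamma): epsilon before gamma ✓
(epsilon, zeta): epsilon before zeta ✓
(kappa, gamma): kappa before gamma ✓
(kappa, mu): kappa before mu ✓
(kappa, zeta): kappa before zeta ✓
Count: 5.

5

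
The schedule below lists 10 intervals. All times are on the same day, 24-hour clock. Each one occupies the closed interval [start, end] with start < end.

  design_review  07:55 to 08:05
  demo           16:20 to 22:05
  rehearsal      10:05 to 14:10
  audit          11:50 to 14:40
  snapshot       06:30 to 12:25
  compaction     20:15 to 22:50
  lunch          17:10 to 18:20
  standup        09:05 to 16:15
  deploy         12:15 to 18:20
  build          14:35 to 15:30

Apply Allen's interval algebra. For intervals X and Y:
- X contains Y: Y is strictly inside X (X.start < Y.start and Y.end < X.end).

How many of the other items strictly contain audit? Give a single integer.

Target audit = [11:50, 14:40].
build [14:35, 15:30] → overlapped-by → no.
compaction [20:15, 22:50] → after → no.
demo [16:20, 22:05] → after → no.
deploy [12:15, 18:20] → overlapped-by → no.
design_review [07:55, 08:05] → before → no.
lunch [17:10, 18:20] → after → no.
rehearsal [10:05, 14:10] → overlaps → no.
snapshot [06:30, 12:25] → overlaps → no.
standup [09:05, 16:15] → contains → counts.
Total: 1.

1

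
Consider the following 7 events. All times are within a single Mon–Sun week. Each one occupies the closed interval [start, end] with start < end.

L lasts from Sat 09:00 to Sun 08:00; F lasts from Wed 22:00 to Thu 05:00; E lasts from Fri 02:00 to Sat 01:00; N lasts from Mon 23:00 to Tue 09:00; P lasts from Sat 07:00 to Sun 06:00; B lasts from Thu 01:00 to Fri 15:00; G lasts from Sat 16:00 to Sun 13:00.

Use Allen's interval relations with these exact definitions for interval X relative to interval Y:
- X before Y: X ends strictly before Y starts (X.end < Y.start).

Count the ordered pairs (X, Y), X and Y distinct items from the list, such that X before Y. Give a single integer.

Checking all 42 ordered pairs for relation 'before'; matching pairs in alphabetical order:
(B, G): B before G ✓
(B, L): B before L ✓
(B, P): B before P ✓
(E, G): E before G ✓
(E, L): E before L ✓
(E, P): E before P ✓
(F, E): F before E ✓
(F, G): F before G ✓
(F, L): F before L ✓
(F, P): F before P ✓
(N, B): N before B ✓
(N, E): N before E ✓
(N, F): N before F ✓
(N, G): N before G ✓
(N, L): N before L ✓
(N, P): N before P ✓
Count: 16.

16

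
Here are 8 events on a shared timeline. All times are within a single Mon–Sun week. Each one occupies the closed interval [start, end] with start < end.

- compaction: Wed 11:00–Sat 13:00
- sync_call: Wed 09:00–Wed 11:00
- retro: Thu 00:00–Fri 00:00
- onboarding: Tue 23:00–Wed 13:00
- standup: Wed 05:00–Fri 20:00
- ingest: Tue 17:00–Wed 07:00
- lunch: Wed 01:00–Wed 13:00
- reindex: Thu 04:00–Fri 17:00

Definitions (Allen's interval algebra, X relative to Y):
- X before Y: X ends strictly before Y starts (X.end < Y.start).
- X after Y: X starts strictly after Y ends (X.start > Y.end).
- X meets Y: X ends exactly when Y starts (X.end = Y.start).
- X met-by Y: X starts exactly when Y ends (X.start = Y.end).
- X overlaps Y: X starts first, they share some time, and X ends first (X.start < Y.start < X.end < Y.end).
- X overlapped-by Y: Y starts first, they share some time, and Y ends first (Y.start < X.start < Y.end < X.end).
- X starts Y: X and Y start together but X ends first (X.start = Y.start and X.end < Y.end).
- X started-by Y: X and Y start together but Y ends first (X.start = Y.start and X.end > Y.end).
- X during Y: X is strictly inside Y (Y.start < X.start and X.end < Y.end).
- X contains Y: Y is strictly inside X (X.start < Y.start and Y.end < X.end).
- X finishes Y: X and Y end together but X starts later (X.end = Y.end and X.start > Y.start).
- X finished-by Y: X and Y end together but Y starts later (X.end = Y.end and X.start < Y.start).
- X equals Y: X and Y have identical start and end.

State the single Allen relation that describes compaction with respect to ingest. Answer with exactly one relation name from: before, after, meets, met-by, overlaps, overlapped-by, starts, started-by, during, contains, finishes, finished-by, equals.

after

compaction = [Wed 11:00, Sat 13:00]; ingest = [Tue 17:00, Wed 07:00].
Compare endpoints: compaction.start > ingest.start, compaction.start > ingest.end, compaction.end > ingest.start, compaction.end > ingest.end.
That pattern is 'after'.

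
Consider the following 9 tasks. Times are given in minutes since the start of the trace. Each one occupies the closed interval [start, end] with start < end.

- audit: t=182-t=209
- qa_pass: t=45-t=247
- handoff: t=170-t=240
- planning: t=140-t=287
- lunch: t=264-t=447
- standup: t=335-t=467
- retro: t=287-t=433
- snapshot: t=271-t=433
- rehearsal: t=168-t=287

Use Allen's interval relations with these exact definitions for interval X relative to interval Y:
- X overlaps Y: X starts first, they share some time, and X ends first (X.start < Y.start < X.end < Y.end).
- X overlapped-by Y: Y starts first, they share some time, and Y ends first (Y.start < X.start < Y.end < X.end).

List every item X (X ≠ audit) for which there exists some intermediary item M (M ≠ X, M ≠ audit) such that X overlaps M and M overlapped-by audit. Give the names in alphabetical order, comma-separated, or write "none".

none

Target audit = [t=182, t=209].
Intermediaries M with M overlapped-by audit: none.
Union: none.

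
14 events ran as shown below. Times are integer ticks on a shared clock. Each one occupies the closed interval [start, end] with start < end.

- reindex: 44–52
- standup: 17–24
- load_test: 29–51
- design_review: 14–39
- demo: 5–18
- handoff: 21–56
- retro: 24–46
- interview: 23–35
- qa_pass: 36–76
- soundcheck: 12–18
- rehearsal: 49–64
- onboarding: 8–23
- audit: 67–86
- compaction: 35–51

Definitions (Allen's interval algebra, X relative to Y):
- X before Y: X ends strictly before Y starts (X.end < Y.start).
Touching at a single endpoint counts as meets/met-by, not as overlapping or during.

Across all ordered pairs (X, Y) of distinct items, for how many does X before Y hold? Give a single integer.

Checking all 182 ordered pairs for relation 'before'; matching pairs in alphabetical order:
(compaction, audit): compaction before audit ✓
(demo, audit): demo before audit ✓
(demo, compaction): demo before compaction ✓
(demo, handoff): demo before handoff ✓
(demo, interview): demo before interview ✓
(demo, load_test): demo before load_test ✓
(demo, qa_pass): demo before qa_pass ✓
(demo, rehearsal): demo before rehearsal ✓
(demo, reindex): demo before reindex ✓
(demo, retro): demo before retro ✓
(design_review, audit): design_review before audit ✓
(design_review, rehearsal): design_review before rehearsal ✓
(design_review, reindex): design_review before reindex ✓
(handoff, audit): handoff before audit ✓
(interview, audit): interview before audit ✓
(interview, qa_pass): interview before qa_pass ✓
(interview, rehearsal): interview before rehearsal ✓
(interview, reindex): interview before reindex ✓
(load_test, audit): load_test before audit ✓
(onboarding, audit): onboarding before audit ✓
(onboarding, compaction): onboarding before compaction ✓
(onboarding, load_test): onboarding before load_test ✓
(onboarding, qa_pass): onboarding before qa_pass ✓
(onboarding, rehearsal): onboarding before rehearsal ✓
... plus 21 further pairs not listed.
Count: 45.

45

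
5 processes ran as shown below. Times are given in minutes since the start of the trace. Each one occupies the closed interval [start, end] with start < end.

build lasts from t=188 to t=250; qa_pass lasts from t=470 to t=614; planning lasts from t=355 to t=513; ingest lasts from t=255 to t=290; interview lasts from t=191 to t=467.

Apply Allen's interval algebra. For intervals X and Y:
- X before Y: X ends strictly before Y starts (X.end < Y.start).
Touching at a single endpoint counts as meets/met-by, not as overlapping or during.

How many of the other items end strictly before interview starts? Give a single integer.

0

Target interview = [t=191, t=467].
build [t=188, t=250] → overlaps → no.
ingest [t=255, t=290] → during → no.
planning [t=355, t=513] → overlapped-by → no.
qa_pass [t=470, t=614] → after → no.
Total: 0.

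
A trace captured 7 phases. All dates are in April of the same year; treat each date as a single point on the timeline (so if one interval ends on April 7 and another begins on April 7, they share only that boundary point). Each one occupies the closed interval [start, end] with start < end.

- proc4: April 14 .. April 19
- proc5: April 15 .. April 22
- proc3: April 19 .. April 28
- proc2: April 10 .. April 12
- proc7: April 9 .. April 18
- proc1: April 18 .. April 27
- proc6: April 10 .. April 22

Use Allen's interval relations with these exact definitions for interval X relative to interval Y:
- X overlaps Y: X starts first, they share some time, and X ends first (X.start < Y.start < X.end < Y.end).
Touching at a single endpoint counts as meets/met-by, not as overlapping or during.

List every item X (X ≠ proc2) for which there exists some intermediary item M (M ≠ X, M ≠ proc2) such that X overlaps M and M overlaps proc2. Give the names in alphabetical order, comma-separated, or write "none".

none

Target proc2 = [April 10, April 12].
Intermediaries M with M overlaps proc2: none.
Union: none.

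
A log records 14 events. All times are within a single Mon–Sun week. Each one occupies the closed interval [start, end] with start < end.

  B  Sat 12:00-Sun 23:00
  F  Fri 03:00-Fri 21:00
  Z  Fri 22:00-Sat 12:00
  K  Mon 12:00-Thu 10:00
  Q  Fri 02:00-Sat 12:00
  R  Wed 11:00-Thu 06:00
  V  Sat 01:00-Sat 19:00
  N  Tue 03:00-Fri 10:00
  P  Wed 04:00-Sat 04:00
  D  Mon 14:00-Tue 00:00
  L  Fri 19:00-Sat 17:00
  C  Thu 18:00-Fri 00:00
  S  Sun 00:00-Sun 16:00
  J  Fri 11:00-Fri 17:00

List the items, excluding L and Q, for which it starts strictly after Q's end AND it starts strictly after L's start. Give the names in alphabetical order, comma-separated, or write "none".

Conditions: its start is strictly after Q's end (X.start > Sat 12:00) AND its start is strictly after L's start (X.start > Fri 19:00).
B: start Sat 12:00 > Sat 12:00? ✗; start Sat 12:00 > Fri 19:00? ✓ → no.
C: start Thu 18:00 > Sat 12:00? ✗; start Thu 18:00 > Fri 19:00? ✗ → no.
D: start Mon 14:00 > Sat 12:00? ✗; start Mon 14:00 > Fri 19:00? ✗ → no.
F: start Fri 03:00 > Sat 12:00? ✗; start Fri 03:00 > Fri 19:00? ✗ → no.
J: start Fri 11:00 > Sat 12:00? ✗; start Fri 11:00 > Fri 19:00? ✗ → no.
K: start Mon 12:00 > Sat 12:00? ✗; start Mon 12:00 > Fri 19:00? ✗ → no.
N: start Tue 03:00 > Sat 12:00? ✗; start Tue 03:00 > Fri 19:00? ✗ → no.
P: start Wed 04:00 > Sat 12:00? ✗; start Wed 04:00 > Fri 19:00? ✗ → no.
R: start Wed 11:00 > Sat 12:00? ✗; start Wed 11:00 > Fri 19:00? ✗ → no.
S: start Sun 00:00 > Sat 12:00? ✓; start Sun 00:00 > Fri 19:00? ✓ → yes.
V: start Sat 01:00 > Sat 12:00? ✗; start Sat 01:00 > Fri 19:00? ✓ → no.
Z: start Fri 22:00 > Sat 12:00? ✗; start Fri 22:00 > Fri 19:00? ✓ → no.
Result: S.

S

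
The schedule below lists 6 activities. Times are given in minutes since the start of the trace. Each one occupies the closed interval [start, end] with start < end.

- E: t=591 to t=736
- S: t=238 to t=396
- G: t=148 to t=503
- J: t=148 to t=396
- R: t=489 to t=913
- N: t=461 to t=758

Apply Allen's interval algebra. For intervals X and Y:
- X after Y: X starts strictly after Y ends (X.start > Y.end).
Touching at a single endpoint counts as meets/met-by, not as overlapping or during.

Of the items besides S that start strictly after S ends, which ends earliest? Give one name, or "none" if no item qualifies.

E

Target S = [t=238, t=396].
E [t=591, t=736] → after → candidate.
G [t=148, t=503] → contains → excluded.
J [t=148, t=396] → finished-by → excluded.
N [t=461, t=758] → after → candidate.
R [t=489, t=913] → after → candidate.
Among candidates, earliest end is t=736 → E.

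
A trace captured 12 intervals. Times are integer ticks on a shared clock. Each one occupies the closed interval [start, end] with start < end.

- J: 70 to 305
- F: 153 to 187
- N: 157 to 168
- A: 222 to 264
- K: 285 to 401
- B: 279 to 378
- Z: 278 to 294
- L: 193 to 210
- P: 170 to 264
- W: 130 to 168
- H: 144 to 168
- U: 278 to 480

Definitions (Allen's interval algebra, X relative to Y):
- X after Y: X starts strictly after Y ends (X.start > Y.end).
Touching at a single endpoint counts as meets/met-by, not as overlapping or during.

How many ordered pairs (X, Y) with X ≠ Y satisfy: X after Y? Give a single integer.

Checking all 132 ordered pairs for relation 'after'; matching pairs in alphabetical order:
(A, F): A after F ✓
(A, H): A after H ✓
(A, L): A after L ✓
(A, N): A after N ✓
(A, W): A after W ✓
(B, A): B after A ✓
(B, F): B after F ✓
(B, H): B after H ✓
(B, L): B after L ✓
(B, N): B after N ✓
(B, P): B after P ✓
(B, W): B after W ✓
(K, A): K after A ✓
(K, F): K after F ✓
(K, H): K after H ✓
(K, L): K after L ✓
(K, N): K after N ✓
(K, P): K after P ✓
(K, W): K after W ✓
(L, F): L after F ✓
(L, H): L after H ✓
(L, N): L after N ✓
(L, W): L after W ✓
(P, H): P after H ✓
... plus 16 further pairs not listed.
Count: 40.

40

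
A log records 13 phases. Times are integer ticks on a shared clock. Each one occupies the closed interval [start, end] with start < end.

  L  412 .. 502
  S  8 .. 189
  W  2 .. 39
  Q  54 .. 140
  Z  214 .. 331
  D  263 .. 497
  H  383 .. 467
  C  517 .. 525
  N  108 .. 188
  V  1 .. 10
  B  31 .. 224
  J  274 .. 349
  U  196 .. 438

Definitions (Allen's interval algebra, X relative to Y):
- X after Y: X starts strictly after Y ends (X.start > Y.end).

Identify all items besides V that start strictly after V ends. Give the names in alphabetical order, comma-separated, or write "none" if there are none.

Target V = [1, 10].
B [31, 224] → after → yes.
C [517, 525] → after → yes.
D [263, 497] → after → yes.
H [383, 467] → after → yes.
J [274, 349] → after → yes.
L [412, 502] → after → yes.
N [108, 188] → after → yes.
Q [54, 140] → after → yes.
S [8, 189] → overlapped-by → no.
U [196, 438] → after → yes.
W [2, 39] → overlapped-by → no.
Z [214, 331] → after → yes.
Result: B, C, D, H, J, L, N, Q, U, Z.

B, C, D, H, J, L, N, Q, U, Z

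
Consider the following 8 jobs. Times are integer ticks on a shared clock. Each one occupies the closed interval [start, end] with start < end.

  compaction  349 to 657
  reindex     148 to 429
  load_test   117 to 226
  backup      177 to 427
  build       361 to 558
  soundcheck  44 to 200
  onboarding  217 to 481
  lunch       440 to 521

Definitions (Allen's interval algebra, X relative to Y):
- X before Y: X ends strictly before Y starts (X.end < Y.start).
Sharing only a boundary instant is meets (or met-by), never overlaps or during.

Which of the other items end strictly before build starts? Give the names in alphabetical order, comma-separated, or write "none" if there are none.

load_test, soundcheck

Target build = [361, 558].
backup [177, 427] → overlaps → no.
compaction [349, 657] → contains → no.
load_test [117, 226] → before → yes.
lunch [440, 521] → during → no.
onboarding [217, 481] → overlaps → no.
reindex [148, 429] → overlaps → no.
soundcheck [44, 200] → before → yes.
Result: load_test, soundcheck.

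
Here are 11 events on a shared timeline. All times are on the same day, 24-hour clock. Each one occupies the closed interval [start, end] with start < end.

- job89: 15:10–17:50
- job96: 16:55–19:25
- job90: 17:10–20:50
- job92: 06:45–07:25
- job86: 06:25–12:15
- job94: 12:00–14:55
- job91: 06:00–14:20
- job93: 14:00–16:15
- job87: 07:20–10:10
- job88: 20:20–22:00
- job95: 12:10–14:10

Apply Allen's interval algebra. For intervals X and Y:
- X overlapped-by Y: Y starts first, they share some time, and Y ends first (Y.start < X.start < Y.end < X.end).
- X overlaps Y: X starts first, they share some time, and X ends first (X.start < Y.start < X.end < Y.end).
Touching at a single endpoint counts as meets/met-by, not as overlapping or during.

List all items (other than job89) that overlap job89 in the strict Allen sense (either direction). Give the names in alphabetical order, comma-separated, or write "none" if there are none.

job90, job93, job96

Target job89 = [15:10, 17:50].
job86 [06:25, 12:15] → before → no.
job87 [07:20, 10:10] → before → no.
job88 [20:20, 22:00] → after → no.
job90 [17:10, 20:50] → overlapped-by → yes.
job91 [06:00, 14:20] → before → no.
job92 [06:45, 07:25] → before → no.
job93 [14:00, 16:15] → overlaps → yes.
job94 [12:00, 14:55] → before → no.
job95 [12:10, 14:10] → before → no.
job96 [16:55, 19:25] → overlapped-by → yes.
Result: job90, job93, job96.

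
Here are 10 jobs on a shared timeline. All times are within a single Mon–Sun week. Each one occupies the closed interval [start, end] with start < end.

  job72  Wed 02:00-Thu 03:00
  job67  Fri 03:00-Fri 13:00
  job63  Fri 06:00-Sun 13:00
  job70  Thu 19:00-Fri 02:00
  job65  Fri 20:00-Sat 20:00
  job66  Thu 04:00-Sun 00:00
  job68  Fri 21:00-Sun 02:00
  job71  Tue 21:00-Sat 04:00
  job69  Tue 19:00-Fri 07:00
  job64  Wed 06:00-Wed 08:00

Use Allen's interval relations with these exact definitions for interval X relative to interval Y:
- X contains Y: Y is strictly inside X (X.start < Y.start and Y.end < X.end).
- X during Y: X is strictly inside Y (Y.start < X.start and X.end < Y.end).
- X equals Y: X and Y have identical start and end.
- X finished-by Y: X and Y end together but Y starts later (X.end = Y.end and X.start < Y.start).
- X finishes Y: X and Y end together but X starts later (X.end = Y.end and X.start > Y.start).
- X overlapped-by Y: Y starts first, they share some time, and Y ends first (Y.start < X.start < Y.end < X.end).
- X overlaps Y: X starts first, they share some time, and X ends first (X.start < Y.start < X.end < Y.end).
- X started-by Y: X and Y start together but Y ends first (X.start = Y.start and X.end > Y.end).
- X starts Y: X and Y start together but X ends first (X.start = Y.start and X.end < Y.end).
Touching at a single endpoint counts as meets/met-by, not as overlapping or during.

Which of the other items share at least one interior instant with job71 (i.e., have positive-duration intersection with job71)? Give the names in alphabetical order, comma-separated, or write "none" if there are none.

job63, job64, job65, job66, job67, job68, job69, job70, job72

Target job71 = [Tue 21:00, Sat 04:00].
job63 [Fri 06:00, Sun 13:00] → overlapped-by → yes.
job64 [Wed 06:00, Wed 08:00] → during → yes.
job65 [Fri 20:00, Sat 20:00] → overlapped-by → yes.
job66 [Thu 04:00, Sun 00:00] → overlapped-by → yes.
job67 [Fri 03:00, Fri 13:00] → during → yes.
job68 [Fri 21:00, Sun 02:00] → overlapped-by → yes.
job69 [Tue 19:00, Fri 07:00] → overlaps → yes.
job70 [Thu 19:00, Fri 02:00] → during → yes.
job72 [Wed 02:00, Thu 03:00] → during → yes.
Result: job63, job64, job65, job66, job67, job68, job69, job70, job72.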